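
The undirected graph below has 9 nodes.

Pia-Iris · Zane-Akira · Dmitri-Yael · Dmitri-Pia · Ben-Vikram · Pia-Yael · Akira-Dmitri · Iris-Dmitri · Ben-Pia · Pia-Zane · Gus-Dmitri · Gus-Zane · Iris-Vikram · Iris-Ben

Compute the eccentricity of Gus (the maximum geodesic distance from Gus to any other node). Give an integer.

Distances from Gus: Akira:2, Ben:3, Dmitri:1, Iris:2, Pia:2, Vikram:3, Yael:2, Zane:1.
The largest is 3 (to Ben and Vikram), so the eccentricity of Gus is 3.

3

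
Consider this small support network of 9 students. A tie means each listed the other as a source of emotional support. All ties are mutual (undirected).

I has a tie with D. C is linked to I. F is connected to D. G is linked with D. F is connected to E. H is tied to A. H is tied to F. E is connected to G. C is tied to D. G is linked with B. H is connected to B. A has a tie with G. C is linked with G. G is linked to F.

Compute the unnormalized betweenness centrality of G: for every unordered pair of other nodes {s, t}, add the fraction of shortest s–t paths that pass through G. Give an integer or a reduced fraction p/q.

Pairs whose geodesics pass through G — I–B: 2/2; I–E: 2/3; I–A: 2/2; D–B: 1; D–E: 1/2; D–A: 1; B–E: 1; B–C: 1; B–A: 1/2; B–F: 1/2; E–C: 1; E–A: 1; H–C: 3/4; C–A: 1 … (+2 more pairs).
All other pairs contribute 0.
Summing the contributions gives betweenness(G) = 155/12.

155/12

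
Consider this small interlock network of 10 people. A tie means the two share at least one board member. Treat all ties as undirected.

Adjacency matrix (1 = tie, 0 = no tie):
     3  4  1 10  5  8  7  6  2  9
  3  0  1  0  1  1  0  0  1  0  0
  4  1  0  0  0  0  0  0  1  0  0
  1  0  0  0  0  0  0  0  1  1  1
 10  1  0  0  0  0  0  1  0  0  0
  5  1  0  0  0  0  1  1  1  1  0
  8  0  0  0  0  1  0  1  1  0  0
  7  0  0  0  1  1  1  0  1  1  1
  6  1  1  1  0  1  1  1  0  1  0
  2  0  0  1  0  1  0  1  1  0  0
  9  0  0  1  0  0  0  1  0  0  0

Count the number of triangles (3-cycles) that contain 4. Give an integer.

4's neighbors: 3 and 6.
Neighbor pairs that are themselves tied: 4–3–6. Each forms one triangle with 4, for 1 in total.

1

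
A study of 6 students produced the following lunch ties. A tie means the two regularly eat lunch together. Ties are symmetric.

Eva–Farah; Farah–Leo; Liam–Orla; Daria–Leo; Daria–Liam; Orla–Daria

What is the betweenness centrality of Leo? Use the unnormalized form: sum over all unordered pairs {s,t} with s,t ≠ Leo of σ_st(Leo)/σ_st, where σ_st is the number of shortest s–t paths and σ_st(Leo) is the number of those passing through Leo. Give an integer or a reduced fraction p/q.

6

Pairs whose geodesics pass through Leo — Daria–Farah: 1; Daria–Eva: 1; Orla–Farah: 1; Orla–Eva: 1; Liam–Farah: 1; Liam–Eva: 1.
All other pairs contribute 0.
Summing the contributions gives betweenness(Leo) = 6.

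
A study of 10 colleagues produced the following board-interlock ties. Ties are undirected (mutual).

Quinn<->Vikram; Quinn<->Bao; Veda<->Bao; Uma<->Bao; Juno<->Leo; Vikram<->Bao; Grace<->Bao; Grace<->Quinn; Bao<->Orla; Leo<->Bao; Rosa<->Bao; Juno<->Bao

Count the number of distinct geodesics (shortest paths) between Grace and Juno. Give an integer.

The shortest distance is 2, and the only length-2 path is Grace–Bao–Juno. So there is exactly 1 shortest path.

1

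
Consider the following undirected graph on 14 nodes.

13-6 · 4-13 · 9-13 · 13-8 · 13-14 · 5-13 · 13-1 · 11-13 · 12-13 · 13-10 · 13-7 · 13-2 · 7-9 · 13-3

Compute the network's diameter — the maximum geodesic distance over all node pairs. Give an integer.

2

Eccentricity of each node (its greatest distance to any other): 1:2, 2:2, 3:2, 4:2, 5:2, 6:2, 7:2, 8:2, 9:2, 10:2, 11:2, 12:2, 13:1, 14:2.
The maximum eccentricity is 2, realized for instance by the pair 10–14 via 10 – 13 – 14. So the diameter is 2.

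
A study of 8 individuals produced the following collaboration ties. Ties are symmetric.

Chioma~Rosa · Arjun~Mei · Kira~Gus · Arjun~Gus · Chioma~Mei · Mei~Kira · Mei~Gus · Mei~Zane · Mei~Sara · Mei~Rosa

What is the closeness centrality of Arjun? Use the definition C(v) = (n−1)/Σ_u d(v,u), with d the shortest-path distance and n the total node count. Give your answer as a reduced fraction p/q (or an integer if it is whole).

7/12

Distances from Arjun: Chioma:2, Gus:1, Kira:2, Mei:1, Rosa:2, Sara:2, Zane:2. Sum = 12.
n = 8, so closeness = 7/12.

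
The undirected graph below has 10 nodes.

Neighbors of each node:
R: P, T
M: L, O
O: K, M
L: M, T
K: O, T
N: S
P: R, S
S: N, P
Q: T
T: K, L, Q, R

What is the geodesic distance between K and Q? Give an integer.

2

One shortest route is K – T – Q, which uses 2 edges, and K and Q are not directly tied, so nothing shorter exists. So d(K,Q) = 2.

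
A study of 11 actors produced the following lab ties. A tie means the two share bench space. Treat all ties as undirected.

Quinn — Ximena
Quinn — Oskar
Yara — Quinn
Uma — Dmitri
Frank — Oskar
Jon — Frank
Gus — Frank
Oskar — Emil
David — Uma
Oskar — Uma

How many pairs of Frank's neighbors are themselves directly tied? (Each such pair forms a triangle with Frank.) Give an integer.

0

Frank's neighbors are Gus, Jon, and Oskar, but none of them are tied to each other, so no triangle contains Frank.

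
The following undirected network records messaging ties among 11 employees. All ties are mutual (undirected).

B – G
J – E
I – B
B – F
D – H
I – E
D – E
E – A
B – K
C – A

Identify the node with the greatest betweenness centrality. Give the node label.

Unnormalized betweenness of each node: A:9, B:24, C:0, D:9, E:33, F:0, G:0, H:0, I:24, J:0, K:0.
E has the largest value, 33, making it the main broker — the node through which the most shortest paths run.

E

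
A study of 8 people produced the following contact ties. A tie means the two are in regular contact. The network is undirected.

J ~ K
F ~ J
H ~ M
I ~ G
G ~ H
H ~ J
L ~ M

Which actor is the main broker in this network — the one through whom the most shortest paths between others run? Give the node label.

H

Unnormalized betweenness of each node: F:0, G:6, H:16, I:0, J:11, K:0, L:0, M:6.
H has the largest value, 16, making it the main broker — the node through which the most shortest paths run.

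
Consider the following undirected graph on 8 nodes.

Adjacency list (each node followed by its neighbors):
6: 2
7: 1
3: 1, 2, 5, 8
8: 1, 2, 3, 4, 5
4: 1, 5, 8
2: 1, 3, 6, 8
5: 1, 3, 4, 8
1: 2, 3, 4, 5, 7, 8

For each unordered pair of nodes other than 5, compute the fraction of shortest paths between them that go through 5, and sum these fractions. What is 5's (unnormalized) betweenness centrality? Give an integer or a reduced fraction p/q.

1/3

Pairs whose geodesics pass through 5 — 3–4: 1/3.
All other pairs contribute 0.
Summing the contributions gives betweenness(5) = 1/3.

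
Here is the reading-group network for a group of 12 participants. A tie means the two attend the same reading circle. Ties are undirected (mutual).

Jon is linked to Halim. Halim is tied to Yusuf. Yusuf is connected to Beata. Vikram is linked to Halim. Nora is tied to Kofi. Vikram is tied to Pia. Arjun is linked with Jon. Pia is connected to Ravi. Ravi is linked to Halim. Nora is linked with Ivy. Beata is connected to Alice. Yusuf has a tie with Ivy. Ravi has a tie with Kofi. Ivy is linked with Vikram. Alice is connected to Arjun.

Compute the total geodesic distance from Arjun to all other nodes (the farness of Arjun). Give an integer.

Distances from Arjun: Alice:1, Beata:2, Halim:2, Ivy:4, Jon:1, Kofi:4, Nora:5, Pia:4, Ravi:3, Vikram:3, Yusuf:3.
Sum = 1 + 2 + 2 + 4 + 1 + 4 + 5 + 4 + 3 + 3 + 3 = 32.

32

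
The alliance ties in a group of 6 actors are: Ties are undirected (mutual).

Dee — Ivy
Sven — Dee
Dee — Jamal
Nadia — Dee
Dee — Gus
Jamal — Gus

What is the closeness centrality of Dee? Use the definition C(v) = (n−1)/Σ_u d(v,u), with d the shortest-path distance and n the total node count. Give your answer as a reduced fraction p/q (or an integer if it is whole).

Distances from Dee: Gus:1, Ivy:1, Jamal:1, Nadia:1, Sven:1. Sum = 5.
n = 6, so closeness = 5/5 = 1.

1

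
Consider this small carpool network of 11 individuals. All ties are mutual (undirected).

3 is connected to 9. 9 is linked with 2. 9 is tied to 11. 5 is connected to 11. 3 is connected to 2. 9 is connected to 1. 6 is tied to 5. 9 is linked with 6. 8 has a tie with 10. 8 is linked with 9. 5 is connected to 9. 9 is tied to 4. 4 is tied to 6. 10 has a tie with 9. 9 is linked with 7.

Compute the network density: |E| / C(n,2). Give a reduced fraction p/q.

3/11

There are 15 edges and 11 nodes, so the maximum possible is C(11,2) = 55.
Density = 15/55 = 3/11.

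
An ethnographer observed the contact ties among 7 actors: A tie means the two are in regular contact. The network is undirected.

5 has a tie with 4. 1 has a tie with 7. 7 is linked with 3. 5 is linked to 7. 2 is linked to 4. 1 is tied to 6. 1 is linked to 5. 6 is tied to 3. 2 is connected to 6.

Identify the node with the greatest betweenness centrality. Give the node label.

Unnormalized betweenness of each node: 1:11/6, 2:3/2, 3:5/6, 4:4/3, 5:17/6, 6:11/3, 7:2.
6 has the largest value, 11/3, making it the main broker — the node through which the most shortest paths run.

6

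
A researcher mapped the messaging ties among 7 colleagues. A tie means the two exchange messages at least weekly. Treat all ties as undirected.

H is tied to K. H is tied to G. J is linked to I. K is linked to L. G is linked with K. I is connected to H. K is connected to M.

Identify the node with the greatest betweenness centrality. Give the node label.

Unnormalized betweenness of each node: G:0, H:8, I:5, J:0, K:9, L:0, M:0.
K has the largest value, 9, making it the main broker — the node through which the most shortest paths run.

K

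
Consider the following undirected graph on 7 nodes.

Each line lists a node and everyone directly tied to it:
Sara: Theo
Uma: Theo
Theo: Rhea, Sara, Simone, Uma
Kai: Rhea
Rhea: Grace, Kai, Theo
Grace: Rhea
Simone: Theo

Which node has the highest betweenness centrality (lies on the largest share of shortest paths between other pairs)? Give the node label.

Unnormalized betweenness of each node: Grace:0, Kai:0, Rhea:9, Sara:0, Simone:0, Theo:12, Uma:0.
Theo has the largest value, 12, making it the main broker — the node through which the most shortest paths run.

Theo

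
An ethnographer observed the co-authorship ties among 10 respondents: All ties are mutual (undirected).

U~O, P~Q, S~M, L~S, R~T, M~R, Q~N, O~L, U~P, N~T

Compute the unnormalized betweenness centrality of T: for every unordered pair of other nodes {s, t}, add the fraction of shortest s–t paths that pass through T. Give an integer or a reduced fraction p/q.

8

Pairs whose geodesics pass through T — P–M: 1/2; P–R: 1; U–R: 1/2; L–N: 1/2; S–N: 1; S–Q: 1/2; M–N: 1; M–Q: 1; R–N: 1; R–Q: 1.
All other pairs contribute 0.
Summing the contributions gives betweenness(T) = 8.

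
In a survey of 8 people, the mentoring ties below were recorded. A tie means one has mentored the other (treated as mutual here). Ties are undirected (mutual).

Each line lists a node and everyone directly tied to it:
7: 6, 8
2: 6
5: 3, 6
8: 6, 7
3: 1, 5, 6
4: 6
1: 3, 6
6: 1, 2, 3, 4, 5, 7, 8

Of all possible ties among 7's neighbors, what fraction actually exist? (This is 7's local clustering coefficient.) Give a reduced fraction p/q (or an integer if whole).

7's neighbors: 6 and 8 (k = 2).
Possible neighbor pairs: C(2,2) = 1. Edges among them: 6–8 → e = 1.
Clustering(7) = 1/1.

1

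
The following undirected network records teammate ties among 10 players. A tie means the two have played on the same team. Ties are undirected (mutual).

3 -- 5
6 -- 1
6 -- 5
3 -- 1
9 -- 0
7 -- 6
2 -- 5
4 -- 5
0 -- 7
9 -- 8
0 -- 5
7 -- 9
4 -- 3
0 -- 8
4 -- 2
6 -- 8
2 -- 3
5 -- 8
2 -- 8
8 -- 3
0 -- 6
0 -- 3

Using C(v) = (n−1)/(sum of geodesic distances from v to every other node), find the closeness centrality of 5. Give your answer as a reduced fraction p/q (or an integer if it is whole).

3/4

Distances from 5: 0:1, 1:2, 2:1, 3:1, 4:1, 6:1, 7:2, 8:1, 9:2. Sum = 12.
n = 10, so closeness = 9/12 = 3/4.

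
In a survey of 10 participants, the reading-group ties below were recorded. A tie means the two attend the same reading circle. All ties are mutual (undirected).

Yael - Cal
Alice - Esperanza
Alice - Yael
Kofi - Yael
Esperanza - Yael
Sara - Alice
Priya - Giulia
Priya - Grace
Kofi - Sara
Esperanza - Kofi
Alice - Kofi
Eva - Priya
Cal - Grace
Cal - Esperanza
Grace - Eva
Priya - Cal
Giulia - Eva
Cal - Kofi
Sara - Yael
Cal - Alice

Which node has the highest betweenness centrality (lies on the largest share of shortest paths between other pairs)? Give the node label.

Unnormalized betweenness of each node: Alice:2, Cal:20, Esperanza:0, Eva:1/2, Giulia:0, Grace:3, Kofi:2, Priya:19/2, Sara:0, Yael:2.
Cal has the largest value, 20, making it the main broker — the node through which the most shortest paths run.

Cal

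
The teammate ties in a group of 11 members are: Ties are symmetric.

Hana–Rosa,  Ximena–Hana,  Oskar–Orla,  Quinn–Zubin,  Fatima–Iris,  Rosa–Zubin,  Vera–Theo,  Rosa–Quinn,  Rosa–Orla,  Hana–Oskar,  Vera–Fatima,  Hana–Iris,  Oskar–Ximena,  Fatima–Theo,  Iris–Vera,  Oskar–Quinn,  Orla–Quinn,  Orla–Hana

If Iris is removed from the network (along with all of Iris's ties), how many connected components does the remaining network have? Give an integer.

Without Iris, the remaining ties split the others into: {Hana, Orla, Oskar, Quinn, Rosa, Ximena, Zubin}; {Fatima, Theo, Vera}.
That's 2 separate components.

2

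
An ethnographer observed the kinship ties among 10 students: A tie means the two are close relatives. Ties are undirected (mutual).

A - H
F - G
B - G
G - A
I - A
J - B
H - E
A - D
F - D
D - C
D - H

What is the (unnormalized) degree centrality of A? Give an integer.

4

A is directly tied to D, G, H, and I. That is 4 neighbors, so the degree of A is 4.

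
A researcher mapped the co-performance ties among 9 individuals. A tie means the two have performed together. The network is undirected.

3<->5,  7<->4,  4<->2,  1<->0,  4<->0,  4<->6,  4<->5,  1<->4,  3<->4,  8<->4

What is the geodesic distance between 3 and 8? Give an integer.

2

One shortest route is 3 – 4 – 8, which uses 2 edges, and 3 and 8 are not directly tied, so nothing shorter exists. So d(3,8) = 2.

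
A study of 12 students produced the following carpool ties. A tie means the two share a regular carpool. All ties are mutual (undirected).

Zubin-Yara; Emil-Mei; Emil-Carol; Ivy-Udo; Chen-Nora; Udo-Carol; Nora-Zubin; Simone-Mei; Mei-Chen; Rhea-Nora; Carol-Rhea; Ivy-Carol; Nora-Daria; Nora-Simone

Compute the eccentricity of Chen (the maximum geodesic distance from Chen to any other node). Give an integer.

4

Distances from Chen: Carol:3, Daria:2, Emil:2, Ivy:4, Mei:1, Nora:1, Rhea:2, Simone:2, Udo:4, Yara:3, Zubin:2.
The largest is 4 (to Udo and Ivy), so the eccentricity of Chen is 4.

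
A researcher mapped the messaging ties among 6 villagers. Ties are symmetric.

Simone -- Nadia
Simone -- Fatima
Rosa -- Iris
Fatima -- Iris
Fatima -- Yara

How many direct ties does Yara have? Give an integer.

1

Yara is directly tied to Fatima. That is 1 neighbor, so the degree of Yara is 1.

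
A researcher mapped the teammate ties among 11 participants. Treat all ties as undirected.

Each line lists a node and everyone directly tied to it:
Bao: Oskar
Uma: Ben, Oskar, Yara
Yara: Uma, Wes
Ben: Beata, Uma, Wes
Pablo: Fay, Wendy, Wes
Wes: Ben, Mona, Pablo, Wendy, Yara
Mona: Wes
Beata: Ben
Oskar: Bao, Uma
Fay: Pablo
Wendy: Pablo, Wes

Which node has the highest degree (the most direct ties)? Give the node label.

Degrees — Bao:1, Beata:1, Ben:3, Fay:1, Mona:1, Oskar:2, Pablo:3, Uma:3, Wendy:2, Wes:5, Yara:2.
The maximum is 5, attained only by Wes.

Wes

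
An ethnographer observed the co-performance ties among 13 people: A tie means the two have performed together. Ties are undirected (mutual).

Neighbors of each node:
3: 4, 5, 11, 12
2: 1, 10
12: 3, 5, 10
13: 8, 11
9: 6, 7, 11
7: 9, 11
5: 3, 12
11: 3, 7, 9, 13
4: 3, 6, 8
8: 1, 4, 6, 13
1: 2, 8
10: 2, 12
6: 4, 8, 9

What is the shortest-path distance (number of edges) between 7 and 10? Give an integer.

4

One shortest route is 7 – 11 – 3 – 12 – 10, which uses 4 edges, and at distance 3 from 7 we only reach {4, 5, 8, 12}, which does not include 10. So d(7,10) = 4.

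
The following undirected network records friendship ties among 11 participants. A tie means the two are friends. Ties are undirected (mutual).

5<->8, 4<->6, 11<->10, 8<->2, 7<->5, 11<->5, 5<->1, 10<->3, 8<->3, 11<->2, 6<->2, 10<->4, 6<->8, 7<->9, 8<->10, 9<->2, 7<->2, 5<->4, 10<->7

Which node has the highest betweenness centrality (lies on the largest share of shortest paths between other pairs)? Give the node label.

Unnormalized betweenness of each node: 1:0, 2:41/6, 3:0, 4:2, 5:35/3, 6:5/3, 7:17/3, 8:15/2, 9:0, 10:37/6, 11:3/2.
5 has the largest value, 35/3, making it the main broker — the node through which the most shortest paths run.

5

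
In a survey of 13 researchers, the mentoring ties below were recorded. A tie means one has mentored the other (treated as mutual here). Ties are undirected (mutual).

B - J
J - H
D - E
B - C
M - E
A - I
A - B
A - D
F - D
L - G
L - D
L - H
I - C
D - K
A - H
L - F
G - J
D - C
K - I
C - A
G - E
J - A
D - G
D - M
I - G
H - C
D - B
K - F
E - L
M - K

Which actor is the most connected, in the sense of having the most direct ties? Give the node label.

Degrees — A:6, B:4, C:5, D:9, E:4, F:3, G:5, H:4, I:4, J:4, K:4, L:5, M:3.
The maximum is 9, attained only by D.

D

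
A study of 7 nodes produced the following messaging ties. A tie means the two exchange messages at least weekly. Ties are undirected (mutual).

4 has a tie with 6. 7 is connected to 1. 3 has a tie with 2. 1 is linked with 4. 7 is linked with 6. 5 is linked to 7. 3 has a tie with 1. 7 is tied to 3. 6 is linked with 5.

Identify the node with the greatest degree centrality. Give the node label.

7

Degrees — 1:3, 2:1, 3:3, 4:2, 5:2, 6:3, 7:4.
The maximum is 4, attained only by 7.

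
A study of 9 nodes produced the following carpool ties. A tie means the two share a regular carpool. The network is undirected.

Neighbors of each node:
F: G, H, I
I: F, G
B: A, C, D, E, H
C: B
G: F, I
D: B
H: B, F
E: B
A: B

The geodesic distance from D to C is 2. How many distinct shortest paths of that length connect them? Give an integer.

The shortest distance is 2, and the only length-2 path is D–B–C. So there is exactly 1 shortest path.

1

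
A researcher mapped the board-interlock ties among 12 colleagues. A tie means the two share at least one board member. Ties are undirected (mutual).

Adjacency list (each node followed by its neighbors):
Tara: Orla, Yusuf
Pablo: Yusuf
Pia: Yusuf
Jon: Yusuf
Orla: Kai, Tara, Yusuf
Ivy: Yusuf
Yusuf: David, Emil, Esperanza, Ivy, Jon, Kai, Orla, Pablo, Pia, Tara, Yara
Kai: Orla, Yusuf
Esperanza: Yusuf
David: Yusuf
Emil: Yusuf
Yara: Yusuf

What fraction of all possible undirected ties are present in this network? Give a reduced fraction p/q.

13/66

There are 13 edges and 12 nodes, so the maximum possible is C(12,2) = 66.
Density = 13/66.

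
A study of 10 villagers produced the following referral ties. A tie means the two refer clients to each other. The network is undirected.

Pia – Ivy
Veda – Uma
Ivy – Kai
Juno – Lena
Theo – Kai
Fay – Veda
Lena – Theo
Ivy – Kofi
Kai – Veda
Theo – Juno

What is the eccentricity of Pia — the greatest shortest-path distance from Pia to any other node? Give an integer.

Distances from Pia: Fay:4, Ivy:1, Juno:4, Kai:2, Kofi:2, Lena:4, Theo:3, Uma:4, Veda:3.
The largest is 4 (to Juno, Lena, Fay, and Uma), so the eccentricity of Pia is 4.

4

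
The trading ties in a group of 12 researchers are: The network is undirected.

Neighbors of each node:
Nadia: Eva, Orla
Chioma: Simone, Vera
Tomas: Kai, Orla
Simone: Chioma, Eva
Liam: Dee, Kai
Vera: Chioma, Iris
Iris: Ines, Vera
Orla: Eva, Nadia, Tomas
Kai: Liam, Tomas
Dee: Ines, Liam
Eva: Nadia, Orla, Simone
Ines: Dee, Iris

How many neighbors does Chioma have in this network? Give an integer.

2

Chioma is directly tied to Simone and Vera. That is 2 neighbors, so the degree of Chioma is 2.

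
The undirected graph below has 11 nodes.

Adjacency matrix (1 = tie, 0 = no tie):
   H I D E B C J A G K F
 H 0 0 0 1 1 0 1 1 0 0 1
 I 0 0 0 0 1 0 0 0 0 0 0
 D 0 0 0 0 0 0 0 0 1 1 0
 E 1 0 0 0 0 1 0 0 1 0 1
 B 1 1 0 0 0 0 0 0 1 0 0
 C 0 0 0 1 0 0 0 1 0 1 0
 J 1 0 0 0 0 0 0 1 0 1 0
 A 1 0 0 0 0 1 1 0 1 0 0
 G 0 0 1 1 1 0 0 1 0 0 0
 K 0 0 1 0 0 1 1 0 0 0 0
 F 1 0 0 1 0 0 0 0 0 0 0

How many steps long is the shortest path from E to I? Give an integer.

One shortest route is E – H – B – I, which uses 3 edges, and at distance 2 from E we only reach {A, B, D, J, K}, which does not include I. So d(E,I) = 3.

3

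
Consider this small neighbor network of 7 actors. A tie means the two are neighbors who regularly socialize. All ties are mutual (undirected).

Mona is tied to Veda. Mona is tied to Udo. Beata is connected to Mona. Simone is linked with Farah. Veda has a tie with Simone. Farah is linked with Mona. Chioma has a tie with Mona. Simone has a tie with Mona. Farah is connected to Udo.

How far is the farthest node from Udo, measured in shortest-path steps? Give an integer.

Distances from Udo: Beata:2, Chioma:2, Farah:1, Mona:1, Simone:2, Veda:2.
The largest is 2 (to Veda, Beata, Chioma, and Simone), so the eccentricity of Udo is 2.

2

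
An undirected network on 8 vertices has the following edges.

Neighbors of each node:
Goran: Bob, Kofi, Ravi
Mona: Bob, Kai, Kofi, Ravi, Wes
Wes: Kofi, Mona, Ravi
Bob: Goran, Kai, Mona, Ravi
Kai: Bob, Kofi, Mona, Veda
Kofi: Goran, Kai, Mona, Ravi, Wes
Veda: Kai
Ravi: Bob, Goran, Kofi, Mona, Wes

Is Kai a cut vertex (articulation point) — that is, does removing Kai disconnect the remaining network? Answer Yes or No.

Removing Kai leaves {Bob, Goran, Kofi, Mona, Ravi, and Wes} with no path to {Veda}, so the network splits into 2 components. Kai is a cut vertex.

Yes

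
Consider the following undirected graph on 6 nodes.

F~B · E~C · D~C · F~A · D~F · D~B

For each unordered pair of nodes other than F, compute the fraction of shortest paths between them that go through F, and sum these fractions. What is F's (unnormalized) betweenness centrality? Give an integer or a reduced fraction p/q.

4

Pairs whose geodesics pass through F — B–A: 1; D–A: 1; A–E: 1; A–C: 1.
All other pairs contribute 0.
Summing the contributions gives betweenness(F) = 4.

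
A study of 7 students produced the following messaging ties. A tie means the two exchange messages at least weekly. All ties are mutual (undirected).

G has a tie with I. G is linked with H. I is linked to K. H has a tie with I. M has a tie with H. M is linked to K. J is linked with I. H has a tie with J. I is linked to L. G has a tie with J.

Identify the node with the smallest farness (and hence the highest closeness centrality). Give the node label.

Farness (sum of distances to all others) for each node — G:9, H:8, I:7, J:9, K:10, L:12, M:11.
The smallest farness is 7, for I, so I has the highest closeness.

I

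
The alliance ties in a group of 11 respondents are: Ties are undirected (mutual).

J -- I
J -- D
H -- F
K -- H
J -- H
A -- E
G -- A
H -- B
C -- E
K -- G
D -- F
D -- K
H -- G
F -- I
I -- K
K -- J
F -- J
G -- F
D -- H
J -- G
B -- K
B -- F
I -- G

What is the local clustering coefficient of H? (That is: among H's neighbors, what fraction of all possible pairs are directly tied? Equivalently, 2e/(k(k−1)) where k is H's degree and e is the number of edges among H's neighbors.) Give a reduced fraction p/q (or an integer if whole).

H's neighbors: B, D, F, G, J, and K (k = 6).
Possible neighbor pairs: C(6,2) = 15. Edges among them: B–F, B–K, D–F, D–J, D–K, F–G, F–J, G–J, G–K, J–K → e = 10.
Clustering(H) = 10/15 = 2/3.

2/3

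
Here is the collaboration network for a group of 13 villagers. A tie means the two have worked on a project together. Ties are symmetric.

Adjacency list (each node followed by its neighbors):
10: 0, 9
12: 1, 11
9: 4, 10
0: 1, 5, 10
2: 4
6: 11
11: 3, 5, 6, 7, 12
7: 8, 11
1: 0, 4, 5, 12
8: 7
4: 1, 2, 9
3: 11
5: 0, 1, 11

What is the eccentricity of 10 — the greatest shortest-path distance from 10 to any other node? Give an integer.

5

Distances from 10: 0:1, 1:2, 2:3, 3:4, 4:2, 5:2, 6:4, 7:4, 8:5, 9:1, 11:3, 12:3.
The largest is 5 (to 8), so the eccentricity of 10 is 5.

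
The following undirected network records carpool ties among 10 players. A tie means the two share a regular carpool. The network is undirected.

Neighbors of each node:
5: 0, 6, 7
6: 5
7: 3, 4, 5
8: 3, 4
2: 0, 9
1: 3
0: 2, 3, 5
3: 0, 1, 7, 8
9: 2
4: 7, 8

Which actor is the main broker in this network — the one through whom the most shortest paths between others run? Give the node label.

0

Unnormalized betweenness of each node: 0:50/3, 1:0, 2:8, 3:49/3, 4:7/6, 5:21/2, 6:0, 7:25/3, 8:2, 9:0.
0 has the largest value, 50/3, making it the main broker — the node through which the most shortest paths run.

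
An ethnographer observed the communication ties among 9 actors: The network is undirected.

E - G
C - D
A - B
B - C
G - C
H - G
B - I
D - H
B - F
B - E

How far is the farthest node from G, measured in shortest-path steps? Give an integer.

3

Distances from G: A:3, B:2, C:1, D:2, E:1, F:3, H:1, I:3.
The largest is 3 (to F, A, and I), so the eccentricity of G is 3.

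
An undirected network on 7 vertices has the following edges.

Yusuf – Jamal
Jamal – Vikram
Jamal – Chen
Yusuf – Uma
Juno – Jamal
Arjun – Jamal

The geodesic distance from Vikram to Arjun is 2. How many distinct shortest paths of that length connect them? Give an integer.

The shortest distance is 2, and the only length-2 path is Vikram–Jamal–Arjun. So there is exactly 1 shortest path.

1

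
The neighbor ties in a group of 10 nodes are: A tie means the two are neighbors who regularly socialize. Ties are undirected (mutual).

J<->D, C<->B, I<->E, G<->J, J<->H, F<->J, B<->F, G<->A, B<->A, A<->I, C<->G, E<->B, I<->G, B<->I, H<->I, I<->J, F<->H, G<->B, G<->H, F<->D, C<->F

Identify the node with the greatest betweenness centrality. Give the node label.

B

Unnormalized betweenness of each node: A:0, B:77/12, C:1/4, D:0, E:0, F:5, G:4, H:7/12, I:11/2, J:17/4.
B has the largest value, 77/12, making it the main broker — the node through which the most shortest paths run.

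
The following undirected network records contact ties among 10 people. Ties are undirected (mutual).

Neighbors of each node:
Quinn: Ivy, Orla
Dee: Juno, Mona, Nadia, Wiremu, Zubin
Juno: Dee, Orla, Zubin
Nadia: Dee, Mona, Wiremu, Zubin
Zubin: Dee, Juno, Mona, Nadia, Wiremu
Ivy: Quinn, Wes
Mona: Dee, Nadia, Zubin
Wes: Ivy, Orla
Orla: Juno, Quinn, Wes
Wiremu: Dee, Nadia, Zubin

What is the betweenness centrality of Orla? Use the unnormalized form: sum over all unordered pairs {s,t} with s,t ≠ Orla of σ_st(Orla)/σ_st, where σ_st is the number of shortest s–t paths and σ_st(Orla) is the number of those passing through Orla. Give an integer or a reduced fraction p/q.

37/2

Pairs whose geodesics pass through Orla — Zubin–Ivy: 2/2; Zubin–Quinn: 1; Zubin–Wes: 1; Wiremu–Ivy: 4/4; Wiremu–Quinn: 2/2; Wiremu–Wes: 2/2; Mona–Ivy: 4/4; Mona–Quinn: 2/2; Mona–Wes: 2/2; Dee–Ivy: 2/2; Dee–Quinn: 1; Dee–Wes: 1; Juno–Ivy: 2/2; Juno–Quinn: 1 … (+5 more pairs).
All other pairs contribute 0.
Summing the contributions gives betweenness(Orla) = 37/2.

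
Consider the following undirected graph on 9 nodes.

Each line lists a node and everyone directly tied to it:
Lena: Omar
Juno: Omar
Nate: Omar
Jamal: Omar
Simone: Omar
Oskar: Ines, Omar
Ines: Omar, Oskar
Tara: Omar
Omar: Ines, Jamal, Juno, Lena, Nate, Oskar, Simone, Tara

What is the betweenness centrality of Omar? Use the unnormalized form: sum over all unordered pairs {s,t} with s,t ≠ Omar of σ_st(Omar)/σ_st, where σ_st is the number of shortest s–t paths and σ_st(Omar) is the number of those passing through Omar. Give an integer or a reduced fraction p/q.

Pairs whose geodesics pass through Omar — Nate–Simone: 1; Nate–Tara: 1; Nate–Ines: 1; Nate–Oskar: 1; Nate–Juno: 1; Nate–Lena: 1; Nate–Jamal: 1; Simone–Tara: 1; Simone–Ines: 1; Simone–Oskar: 1; Simone–Juno: 1; Simone–Lena: 1; Simone–Jamal: 1; Tara–Ines: 1 … (+13 more pairs).
All other pairs contribute 0.
Summing the contributions gives betweenness(Omar) = 27.

27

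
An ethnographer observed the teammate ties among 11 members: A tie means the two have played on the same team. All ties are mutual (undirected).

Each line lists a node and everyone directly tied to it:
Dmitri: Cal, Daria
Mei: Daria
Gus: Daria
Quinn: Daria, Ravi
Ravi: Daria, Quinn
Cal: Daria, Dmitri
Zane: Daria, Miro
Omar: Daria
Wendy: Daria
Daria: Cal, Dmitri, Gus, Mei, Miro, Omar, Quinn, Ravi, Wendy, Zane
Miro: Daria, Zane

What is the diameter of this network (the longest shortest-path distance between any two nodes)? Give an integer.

2

Eccentricity of each node (its greatest distance to any other): Cal:2, Daria:1, Dmitri:2, Gus:2, Mei:2, Miro:2, Omar:2, Quinn:2, Ravi:2, Wendy:2, Zane:2.
The maximum eccentricity is 2, realized for instance by the pair Wendy–Cal via Wendy – Daria – Cal. So the diameter is 2.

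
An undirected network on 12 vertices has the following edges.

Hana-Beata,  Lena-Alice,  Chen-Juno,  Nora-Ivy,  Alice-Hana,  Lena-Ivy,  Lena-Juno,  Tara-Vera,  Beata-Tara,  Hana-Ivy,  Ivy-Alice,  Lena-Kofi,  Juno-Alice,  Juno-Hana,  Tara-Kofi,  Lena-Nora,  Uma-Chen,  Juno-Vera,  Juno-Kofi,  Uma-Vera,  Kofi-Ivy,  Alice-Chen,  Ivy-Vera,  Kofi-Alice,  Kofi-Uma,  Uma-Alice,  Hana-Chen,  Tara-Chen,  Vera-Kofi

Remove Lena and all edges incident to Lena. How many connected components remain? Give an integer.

1

Lena's neighbors (Alice, Ivy, Juno, Kofi, and Nora) remain reachable from one another through other ties, so the rest of the network stays in one piece.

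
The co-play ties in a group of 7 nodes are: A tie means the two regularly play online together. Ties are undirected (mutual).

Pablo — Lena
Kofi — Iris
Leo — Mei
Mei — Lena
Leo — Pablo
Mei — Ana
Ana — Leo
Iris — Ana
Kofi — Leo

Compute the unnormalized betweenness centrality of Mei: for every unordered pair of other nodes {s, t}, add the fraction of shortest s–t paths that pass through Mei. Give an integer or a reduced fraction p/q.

3

Pairs whose geodesics pass through Mei — Iris–Lena: 1; Kofi–Lena: 1/2; Leo–Lena: 1/2; Lena–Ana: 1.
All other pairs contribute 0.
Summing the contributions gives betweenness(Mei) = 3.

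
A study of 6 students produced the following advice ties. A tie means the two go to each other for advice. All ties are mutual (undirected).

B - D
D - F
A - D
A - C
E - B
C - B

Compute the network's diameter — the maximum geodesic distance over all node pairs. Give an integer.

Eccentricity of each node (its greatest distance to any other): A:3, B:2, C:3, D:2, E:3, F:3.
The maximum eccentricity is 3, realized for instance by the pair F–E via F – D – B – E. So the diameter is 3.

3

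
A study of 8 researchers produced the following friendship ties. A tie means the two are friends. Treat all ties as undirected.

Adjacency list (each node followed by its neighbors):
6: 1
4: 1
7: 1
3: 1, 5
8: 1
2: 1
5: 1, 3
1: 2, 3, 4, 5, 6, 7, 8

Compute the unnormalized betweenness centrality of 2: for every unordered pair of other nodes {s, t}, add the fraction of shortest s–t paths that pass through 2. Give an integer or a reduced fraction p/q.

No shortest path between any pair of other nodes passes through 2.
Summing the contributions gives betweenness(2) = 0.

0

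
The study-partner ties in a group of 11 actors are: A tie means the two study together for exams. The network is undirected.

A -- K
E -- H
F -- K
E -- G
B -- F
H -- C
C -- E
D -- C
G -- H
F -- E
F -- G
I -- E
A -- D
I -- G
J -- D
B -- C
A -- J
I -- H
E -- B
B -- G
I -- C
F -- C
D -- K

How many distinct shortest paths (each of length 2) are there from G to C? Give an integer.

The shortest distance is 2. The length-2 paths are: G–H–C; G–F–C; G–B–C; G–E–C; G–I–C.
That gives 5 distinct shortest paths.

5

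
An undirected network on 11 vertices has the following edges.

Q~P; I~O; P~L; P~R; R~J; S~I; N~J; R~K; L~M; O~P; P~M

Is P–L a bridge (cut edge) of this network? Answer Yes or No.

No

Even without that edge, P still reaches L via P – M – L, so the network stays connected. Not a bridge.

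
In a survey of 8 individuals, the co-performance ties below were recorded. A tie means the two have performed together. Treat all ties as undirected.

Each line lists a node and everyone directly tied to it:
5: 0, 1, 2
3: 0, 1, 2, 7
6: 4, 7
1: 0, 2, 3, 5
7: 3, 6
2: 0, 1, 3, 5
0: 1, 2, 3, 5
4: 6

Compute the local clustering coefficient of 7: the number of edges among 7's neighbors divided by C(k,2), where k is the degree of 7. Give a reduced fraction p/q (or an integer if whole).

7's neighbors: 3 and 6 (k = 2).
Possible neighbor pairs: C(2,2) = 1. Edges among them: none → e = 0.
Clustering(7) = 0/1.

0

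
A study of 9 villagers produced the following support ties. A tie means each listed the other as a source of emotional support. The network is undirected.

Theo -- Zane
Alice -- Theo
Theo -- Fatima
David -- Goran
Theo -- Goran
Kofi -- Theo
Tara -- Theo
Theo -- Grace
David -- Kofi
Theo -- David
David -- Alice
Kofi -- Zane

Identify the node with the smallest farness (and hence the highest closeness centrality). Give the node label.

Theo

Farness (sum of distances to all others) for each node — Alice:14, David:12, Fatima:15, Goran:14, Grace:15, Kofi:13, Tara:15, Theo:8, Zane:14.
The smallest farness is 8, for Theo, so Theo has the highest closeness.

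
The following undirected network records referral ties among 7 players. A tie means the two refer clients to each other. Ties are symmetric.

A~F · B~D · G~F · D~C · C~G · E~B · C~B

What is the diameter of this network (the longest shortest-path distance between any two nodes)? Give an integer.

Eccentricity of each node (its greatest distance to any other): A:5, B:4, C:3, D:4, E:5, F:4, G:3.
The maximum eccentricity is 5, realized for instance by the pair E–A via E – B – C – G – F – A. So the diameter is 5.

5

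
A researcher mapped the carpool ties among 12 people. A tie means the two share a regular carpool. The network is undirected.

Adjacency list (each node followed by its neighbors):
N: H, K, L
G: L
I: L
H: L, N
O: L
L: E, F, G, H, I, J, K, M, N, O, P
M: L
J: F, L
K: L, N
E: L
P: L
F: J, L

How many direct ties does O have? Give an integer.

1

O is directly tied to L. That is 1 neighbor, so the degree of O is 1.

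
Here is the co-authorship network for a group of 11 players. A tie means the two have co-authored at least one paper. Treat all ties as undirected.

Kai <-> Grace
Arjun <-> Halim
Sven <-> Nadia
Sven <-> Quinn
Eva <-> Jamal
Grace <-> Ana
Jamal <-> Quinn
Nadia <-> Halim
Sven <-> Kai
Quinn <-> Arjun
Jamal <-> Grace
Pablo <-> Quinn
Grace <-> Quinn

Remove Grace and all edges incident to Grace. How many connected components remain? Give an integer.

Without Grace, the remaining ties split the others into: {Arjun, Eva, Halim, Jamal, Kai, Nadia, Pablo, Quinn, Sven}; {Ana}.
That's 2 separate components.

2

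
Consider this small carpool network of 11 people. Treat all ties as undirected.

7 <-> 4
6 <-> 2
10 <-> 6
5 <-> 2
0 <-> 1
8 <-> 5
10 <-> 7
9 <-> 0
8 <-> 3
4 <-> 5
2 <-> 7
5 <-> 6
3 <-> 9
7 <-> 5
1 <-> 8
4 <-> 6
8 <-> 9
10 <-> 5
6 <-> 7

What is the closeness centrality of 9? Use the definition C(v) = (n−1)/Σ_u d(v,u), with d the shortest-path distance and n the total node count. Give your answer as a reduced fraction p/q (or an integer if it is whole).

Distances from 9: 0:1, 1:2, 2:3, 3:1, 4:3, 5:2, 6:3, 7:3, 8:1, 10:3. Sum = 22.
n = 11, so closeness = 10/22 = 5/11.

5/11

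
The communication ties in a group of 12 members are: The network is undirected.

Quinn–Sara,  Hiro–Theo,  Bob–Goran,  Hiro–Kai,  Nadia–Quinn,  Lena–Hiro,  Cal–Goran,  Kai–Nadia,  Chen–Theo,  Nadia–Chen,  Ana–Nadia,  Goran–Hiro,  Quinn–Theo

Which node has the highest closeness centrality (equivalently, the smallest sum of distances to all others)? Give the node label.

Hiro

Farness (sum of distances to all others) for each node — Ana:34, Bob:36, Cal:36, Chen:27, Goran:26, Hiro:20, Kai:23, Lena:30, Nadia:24, Quinn:25, Sara:35, Theo:22.
The smallest farness is 20, for Hiro, so Hiro has the highest closeness.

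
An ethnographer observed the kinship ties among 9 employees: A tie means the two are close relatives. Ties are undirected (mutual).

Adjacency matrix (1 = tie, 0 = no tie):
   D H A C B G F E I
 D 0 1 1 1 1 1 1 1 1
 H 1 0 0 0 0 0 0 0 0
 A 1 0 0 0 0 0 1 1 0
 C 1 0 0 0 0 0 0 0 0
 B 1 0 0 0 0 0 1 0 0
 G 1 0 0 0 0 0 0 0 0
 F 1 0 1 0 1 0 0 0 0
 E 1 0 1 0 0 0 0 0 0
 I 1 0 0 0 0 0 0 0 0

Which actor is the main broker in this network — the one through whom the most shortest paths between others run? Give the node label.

D

Unnormalized betweenness of each node: A:1/2, B:0, C:0, D:24, E:0, F:1/2, G:0, H:0, I:0.
D has the largest value, 24, making it the main broker — the node through which the most shortest paths run.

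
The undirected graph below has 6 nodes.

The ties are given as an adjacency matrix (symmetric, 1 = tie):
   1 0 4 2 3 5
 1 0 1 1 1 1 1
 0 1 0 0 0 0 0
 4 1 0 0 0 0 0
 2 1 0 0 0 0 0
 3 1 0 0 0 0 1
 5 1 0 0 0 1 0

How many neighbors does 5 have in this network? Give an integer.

2

5 is directly tied to 1 and 3. That is 2 neighbors, so the degree of 5 is 2.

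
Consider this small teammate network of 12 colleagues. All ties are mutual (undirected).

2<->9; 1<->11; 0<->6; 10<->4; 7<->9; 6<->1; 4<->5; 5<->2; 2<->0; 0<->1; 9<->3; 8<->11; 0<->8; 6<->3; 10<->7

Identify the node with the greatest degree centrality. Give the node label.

0

Degrees — 0:4, 1:3, 2:3, 3:2, 4:2, 5:2, 6:3, 7:2, 8:2, 9:3, 10:2, 11:2.
The maximum is 4, attained only by 0.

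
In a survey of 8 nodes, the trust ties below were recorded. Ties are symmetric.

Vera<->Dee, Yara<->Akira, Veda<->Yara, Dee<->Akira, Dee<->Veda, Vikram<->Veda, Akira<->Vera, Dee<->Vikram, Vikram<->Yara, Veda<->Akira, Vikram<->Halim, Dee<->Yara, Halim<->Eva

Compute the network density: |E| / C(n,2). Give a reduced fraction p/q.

13/28

There are 13 edges and 8 nodes, so the maximum possible is C(8,2) = 28.
Density = 13/28.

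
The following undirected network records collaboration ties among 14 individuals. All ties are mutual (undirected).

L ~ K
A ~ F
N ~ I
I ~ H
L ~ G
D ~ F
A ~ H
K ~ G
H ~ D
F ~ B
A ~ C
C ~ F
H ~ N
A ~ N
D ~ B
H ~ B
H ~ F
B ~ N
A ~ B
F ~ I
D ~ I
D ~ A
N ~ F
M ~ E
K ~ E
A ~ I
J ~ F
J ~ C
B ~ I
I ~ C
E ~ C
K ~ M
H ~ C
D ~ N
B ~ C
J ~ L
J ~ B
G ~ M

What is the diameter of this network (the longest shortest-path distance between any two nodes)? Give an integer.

Eccentricity of each node (its greatest distance to any other): A:4, B:3, C:3, D:4, E:3, F:3, G:4, H:4, I:4, J:3, K:4, L:3, M:4, N:4.
The maximum eccentricity is 4, realized for instance by the pair K–N via K – E – C – H – N. So the diameter is 4.

4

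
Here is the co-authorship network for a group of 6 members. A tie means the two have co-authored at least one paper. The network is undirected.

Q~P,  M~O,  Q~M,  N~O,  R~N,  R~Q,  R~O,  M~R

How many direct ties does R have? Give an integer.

R is directly tied to M, N, O, and Q. That is 4 neighbors, so the degree of R is 4.

4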